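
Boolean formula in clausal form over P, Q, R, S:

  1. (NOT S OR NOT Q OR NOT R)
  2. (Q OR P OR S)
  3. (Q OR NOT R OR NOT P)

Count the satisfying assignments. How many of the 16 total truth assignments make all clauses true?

10

Case analysis on Q and P:
  Q=1, P=1: remaining (R,S) ∈ {(0,0); (0,1); (1,0)} — 3.
  Q=1, P=0: remaining (R,S) ∈ {(0,0); (0,1); (1,0)} — 3.
  Q=0, P=1: remaining (R,S) ∈ {(0,0); (0,1)} — 2.
  Q=0, P=0: remaining (R,S) ∈ {(0,1); (1,1)} — 2.
Total: 3 + 3 + 2 + 2 = 10.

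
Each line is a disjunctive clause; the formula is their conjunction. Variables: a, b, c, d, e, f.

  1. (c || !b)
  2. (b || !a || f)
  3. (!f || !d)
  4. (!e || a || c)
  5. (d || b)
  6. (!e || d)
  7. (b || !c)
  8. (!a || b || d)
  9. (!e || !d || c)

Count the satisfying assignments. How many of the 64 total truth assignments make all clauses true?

9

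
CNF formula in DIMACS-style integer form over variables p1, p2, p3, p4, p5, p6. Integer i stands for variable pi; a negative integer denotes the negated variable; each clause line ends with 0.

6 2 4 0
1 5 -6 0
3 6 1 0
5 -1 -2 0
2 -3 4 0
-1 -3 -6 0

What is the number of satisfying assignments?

27

Case analysis on p1 and p6:
  p1=T, p6=T: p4 free; 3 ways for (p2,p3,p5) × 2^1 = 6.
  p1=T, p6=F: p3 free; 4 ways for (p2,p4,p5) × 2^1 = 8.
  p1=F, p6=T: 7 of the 16 assignments to (p2,p3,p4,p5) work.
  p1=F, p6=F: p5 free; 3 ways for (p2,p3,p4) × 2^1 = 6.
Total: 6 + 8 + 7 + 6 = 27.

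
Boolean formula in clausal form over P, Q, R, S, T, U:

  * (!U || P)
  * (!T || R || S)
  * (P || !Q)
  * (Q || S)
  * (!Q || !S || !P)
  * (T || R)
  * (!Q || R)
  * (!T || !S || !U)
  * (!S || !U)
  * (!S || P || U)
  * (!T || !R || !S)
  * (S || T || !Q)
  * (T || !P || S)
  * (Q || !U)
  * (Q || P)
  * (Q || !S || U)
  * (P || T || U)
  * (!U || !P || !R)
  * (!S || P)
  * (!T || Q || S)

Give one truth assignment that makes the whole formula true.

Branch on P: take P = True.
The remaining clauses are satisfied by Q = True, R = True, S = False, T = True, U = False.

P=True  Q=True  R=True  S=False  T=True  U=False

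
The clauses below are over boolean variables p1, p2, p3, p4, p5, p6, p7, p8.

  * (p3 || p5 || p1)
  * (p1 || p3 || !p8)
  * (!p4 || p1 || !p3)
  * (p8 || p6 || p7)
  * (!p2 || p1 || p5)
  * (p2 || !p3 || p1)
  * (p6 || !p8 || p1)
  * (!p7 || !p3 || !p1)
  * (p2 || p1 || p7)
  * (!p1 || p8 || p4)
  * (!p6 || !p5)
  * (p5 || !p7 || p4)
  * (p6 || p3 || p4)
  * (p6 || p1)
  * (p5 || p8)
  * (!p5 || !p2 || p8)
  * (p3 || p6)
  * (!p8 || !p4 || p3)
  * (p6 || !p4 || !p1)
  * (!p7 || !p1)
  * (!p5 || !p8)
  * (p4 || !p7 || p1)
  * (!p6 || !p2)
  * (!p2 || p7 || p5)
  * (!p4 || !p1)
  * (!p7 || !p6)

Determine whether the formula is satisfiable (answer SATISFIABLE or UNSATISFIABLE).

Branch on p1: take p1 = True.
  then p7 is forced to False.
  then p4 is forced to False.
  then p8 is forced to True.
  then p5 is forced to False.
  then p2 is forced to False.
Set p3 = False and propagate.
  then p6 is forced to True.
Every clause has at least one true literal under this assignment.
So p1 = 1, p2 = 0, p3 = 0, p4 = 0, p5 = 0, p6 = 1, p7 = 0, p8 = 1 is a satisfying assignment.

SATISFIABLE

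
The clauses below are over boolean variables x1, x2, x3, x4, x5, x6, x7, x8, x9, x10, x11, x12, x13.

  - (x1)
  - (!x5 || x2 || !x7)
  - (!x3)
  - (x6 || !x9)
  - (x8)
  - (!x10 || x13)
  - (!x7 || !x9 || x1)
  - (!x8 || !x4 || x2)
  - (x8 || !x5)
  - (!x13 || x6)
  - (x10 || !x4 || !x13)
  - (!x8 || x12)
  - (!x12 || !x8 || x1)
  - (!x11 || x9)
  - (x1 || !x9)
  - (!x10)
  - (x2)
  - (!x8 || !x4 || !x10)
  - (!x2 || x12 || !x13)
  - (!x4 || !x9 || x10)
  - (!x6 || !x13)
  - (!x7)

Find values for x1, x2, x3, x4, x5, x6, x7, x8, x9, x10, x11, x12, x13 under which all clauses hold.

x1 = 1  x2 = 1  x3 = 0  x4 = 0  x5 = 1  x6 = 1  x7 = 0  x8 = 1  x9 = 0  x10 = 0  x11 = 0  x12 = 1  x13 = 0

Check each clause:
  1. (x1) — x1 is true.
  2. (x2 || !x5 || !x7) — !x7 is true.
  3. (!x3) — !x3 is true.
  4. (x6 || !x9) — x6 is true.
  5. (x8) — x8 is true.
  6. (!x10 || x13) — !x10 is true.
  7. (!x7 || !x9 || x1) — x1 is true.
  8. (x2 || !x8 || !x4) — x2 is true.
  9. (x8 || !x5) — x8 is true.
  10. (!x13 || x6) — !x13 is true.
  11. (!x4 || x10 || !x13) — !x13 is true.
  12. (!x8 || x12) — x12 is true.
  13. (!x12 || x1 || !x8) — x1 is true.
  14. (x9 || !x11) — !x11 is true.
  15. (x1 || !x9) — x1 is true.
  16. (!x10) — !x10 is true.
  17. (x2) — x2 is true.
  18. (!x4 || !x8 || !x10) — !x4 is true.
  19. (!x2 || !x13 || x12) — !x13 is true.
  20. (!x4 || x10 || !x9) — !x4 is true.
  21. (!x6 || !x13) — !x13 is true.
  22. (!x7) — !x7 is true.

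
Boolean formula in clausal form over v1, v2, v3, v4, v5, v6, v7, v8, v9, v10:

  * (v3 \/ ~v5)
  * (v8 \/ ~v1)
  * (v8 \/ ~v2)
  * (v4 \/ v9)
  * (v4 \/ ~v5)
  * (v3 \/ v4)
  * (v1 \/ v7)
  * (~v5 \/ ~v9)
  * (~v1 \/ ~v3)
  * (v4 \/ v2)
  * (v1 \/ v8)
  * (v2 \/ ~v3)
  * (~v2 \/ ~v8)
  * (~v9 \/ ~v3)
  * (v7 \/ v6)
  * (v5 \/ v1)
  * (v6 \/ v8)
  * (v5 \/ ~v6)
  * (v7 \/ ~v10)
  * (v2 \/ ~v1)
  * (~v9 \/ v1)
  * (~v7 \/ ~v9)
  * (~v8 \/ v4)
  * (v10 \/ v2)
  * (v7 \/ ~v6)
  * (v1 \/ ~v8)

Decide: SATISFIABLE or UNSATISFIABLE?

UNSATISFIABLE

v1 = True:
  propagation gives v8=True, v3=False, v5=False, v4=True; an empty clause results — contradiction.
v1 = False:
  propagation gives v7=True, v8=True; an empty clause results — contradiction.
Every branch closes, so no satisfying assignment exists.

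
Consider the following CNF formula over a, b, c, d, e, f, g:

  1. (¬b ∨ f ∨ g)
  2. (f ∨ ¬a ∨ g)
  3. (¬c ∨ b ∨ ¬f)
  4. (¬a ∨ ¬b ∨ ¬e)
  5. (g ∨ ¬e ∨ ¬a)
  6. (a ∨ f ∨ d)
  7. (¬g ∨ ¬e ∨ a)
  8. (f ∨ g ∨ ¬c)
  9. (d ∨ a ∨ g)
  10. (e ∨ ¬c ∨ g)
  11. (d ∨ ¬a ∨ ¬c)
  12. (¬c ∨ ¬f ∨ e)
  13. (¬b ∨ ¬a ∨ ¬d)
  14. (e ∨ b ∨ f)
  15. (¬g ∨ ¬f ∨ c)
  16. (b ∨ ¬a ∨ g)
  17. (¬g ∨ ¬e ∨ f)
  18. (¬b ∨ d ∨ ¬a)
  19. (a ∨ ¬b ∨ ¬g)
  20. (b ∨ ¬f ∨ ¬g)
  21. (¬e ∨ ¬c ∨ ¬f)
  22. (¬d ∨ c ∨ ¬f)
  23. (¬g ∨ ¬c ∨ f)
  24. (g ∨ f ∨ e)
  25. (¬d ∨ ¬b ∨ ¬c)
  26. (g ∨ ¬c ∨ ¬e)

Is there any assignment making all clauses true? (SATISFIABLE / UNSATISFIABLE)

Set a = False and propagate.
For the remaining variables, b = False, c = False, d = True, e = True, f = False, g = False works.
Every clause has at least one true literal under this assignment.
So a = False  b = False  c = False  d = True  e = True  f = False  g = False is a satisfying assignment.

SATISFIABLE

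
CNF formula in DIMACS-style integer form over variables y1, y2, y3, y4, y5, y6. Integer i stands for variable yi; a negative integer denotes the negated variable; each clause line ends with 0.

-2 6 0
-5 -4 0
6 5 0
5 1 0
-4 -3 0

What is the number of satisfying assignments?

Case analysis on y5 and y4:
  y5=1, y4=1: a clause becomes empty — 0.
  y5=1, y4=0: y1, y3 free; 3 ways for (y2,y6) × 2^2 = 12.
  y5=0, y4=1: remaining (y1,y2,y3,y6) ∈ {(1,0,0,1); (1,1,0,1)} — 2.
  y5=0, y4=0: remaining (y1,y2,y3,y6) ∈ {(1,0,0,1); (1,0,1,1); (1,1,0,1); (1,1,1,1)} — 4.
Total: 0 + 12 + 2 + 4 = 18.

18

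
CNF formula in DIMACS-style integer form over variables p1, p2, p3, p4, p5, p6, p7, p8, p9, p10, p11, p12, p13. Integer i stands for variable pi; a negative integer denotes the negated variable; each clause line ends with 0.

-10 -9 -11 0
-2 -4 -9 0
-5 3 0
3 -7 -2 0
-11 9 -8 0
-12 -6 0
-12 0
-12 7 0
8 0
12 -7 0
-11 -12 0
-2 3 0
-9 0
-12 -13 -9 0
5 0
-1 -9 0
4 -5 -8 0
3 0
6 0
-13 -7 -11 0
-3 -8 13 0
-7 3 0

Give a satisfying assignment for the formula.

p1 = 1  p2 = 0  p3 = 1  p4 = 1  p5 = 1  p6 = 1  p7 = 0  p8 = 1  p9 = 0  p10 = 0  p11 = 0  p12 = 0  p13 = 1

The clause (NOT p12) is unit: p12 must be False.
Unit propagation: (p8) forces p8 = True.
(NOT p7) is a unit clause, so p7 = False.
Unit propagation: (NOT p9) forces p9 = False.
The clause (NOT p11) is unit: p11 must be False.
(p5) is a unit clause, so p5 = True.
(p3) is a unit clause, so p3 = True.
The clause (p4) is unit: p4 must be True.
The clause (p6) is unit: p6 must be True.
Unit propagation: (p13) forces p13 = True.
p1, p2, p10 are now unconstrained; take p1 = True, p2 = False, p10 = False.
Check each clause:
  1. (NOT p9 OR NOT p10 OR NOT p11) — NOT p11 is true.
  2. (NOT p9 OR NOT p2 OR NOT p4) — NOT p2 is true.
  3. (p3 OR NOT p5) — p3 is true.
  4. (NOT p7 OR NOT p2 OR p3) — NOT p7 is true.
  5. (p9 OR NOT p8 OR NOT p11) — NOT p11 is true.
  6. (NOT p12 OR NOT p6) — NOT p12 is true.
  7. (NOT p12) — NOT p12 is true.
  8. (p7 OR NOT p12) — NOT p12 is true.
  9. (p8) — p8 is true.
  10. (p12 OR NOT p7) — NOT p7 is true.
  11. (NOT p11 OR NOT p12) — NOT p12 is true.
  12. (p3 OR NOT p2) — p3 is true.
  13. (NOT p9) — NOT p9 is true.
  14. (NOT p12 OR NOT p9 OR NOT p13) — NOT p12 is true.
  15. (p5) — p5 is true.
  16. (NOT p1 OR NOT p9) — NOT p9 is true.
  17. (NOT p5 OR NOT p8 OR p4) — p4 is true.
  18. (p3) — p3 is true.
  19. (p6) — p6 is true.
  20. (NOT p7 OR NOT p11 OR NOT p13) — NOT p7 is true.
  21. (p13 OR NOT p3 OR NOT p8) — p13 is true.
  22. (NOT p7 OR p3) — NOT p7 is true.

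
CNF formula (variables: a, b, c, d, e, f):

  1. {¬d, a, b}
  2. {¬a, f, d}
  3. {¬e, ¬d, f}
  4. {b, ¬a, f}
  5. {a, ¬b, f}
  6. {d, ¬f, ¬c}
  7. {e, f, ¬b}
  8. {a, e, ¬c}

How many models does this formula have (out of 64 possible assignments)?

Case analysis on f and a:
  f=1, a=1: b, e free; 3 ways for (c,d) × 2^2 = 12.
  f=1, a=0: 7 of the 16 assignments to (b,c,d,e) work.
  f=0, a=1: a clause becomes empty — 0.
  f=0, a=0: remaining (b,c,d,e) ∈ {(0,0,0,0); (0,0,0,1); (0,1,0,1)} — 3.
Total: 12 + 7 + 0 + 3 = 22.

22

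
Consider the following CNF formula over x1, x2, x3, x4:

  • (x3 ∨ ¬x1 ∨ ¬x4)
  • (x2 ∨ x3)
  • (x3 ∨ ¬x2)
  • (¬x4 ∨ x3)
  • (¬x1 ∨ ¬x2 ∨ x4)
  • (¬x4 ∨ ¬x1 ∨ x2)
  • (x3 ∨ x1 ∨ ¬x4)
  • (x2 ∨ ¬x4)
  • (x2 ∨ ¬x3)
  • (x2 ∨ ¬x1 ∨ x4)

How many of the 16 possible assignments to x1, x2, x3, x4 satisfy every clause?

3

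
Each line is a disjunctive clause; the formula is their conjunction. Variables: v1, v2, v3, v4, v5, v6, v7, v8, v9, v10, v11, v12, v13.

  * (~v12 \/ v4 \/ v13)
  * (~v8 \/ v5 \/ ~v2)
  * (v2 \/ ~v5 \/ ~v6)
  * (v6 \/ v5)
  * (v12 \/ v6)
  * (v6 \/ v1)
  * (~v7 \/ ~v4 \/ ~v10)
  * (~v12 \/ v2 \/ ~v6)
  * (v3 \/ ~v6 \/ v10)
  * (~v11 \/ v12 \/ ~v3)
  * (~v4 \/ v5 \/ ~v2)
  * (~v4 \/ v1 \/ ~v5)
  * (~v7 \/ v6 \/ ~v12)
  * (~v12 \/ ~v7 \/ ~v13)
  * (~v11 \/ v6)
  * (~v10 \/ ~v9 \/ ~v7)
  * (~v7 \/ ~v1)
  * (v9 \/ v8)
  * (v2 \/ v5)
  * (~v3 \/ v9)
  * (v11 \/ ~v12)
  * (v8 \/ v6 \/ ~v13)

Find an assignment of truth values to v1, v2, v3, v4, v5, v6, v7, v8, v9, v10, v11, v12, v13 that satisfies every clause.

Pure literal: v7 appears only negated; assign v7 = False.
Set v1 = True and propagate.
Try v2 = True.
For the remaining variables, v3 = False, v4 = False, v5 = True, v6 = True, v8 = False, v9 = True, v10 = True, v11 = False, v12 = False, v13 = False works.
Check each clause:
  1. (v4 \/ v13 \/ ~v12) — ~v12 is true.
  2. (v5 \/ ~v2 \/ ~v8) — ~v8 is true.
  3. (~v6 \/ ~v5 \/ v2) — v2 is true.
  4. (v6 \/ v5) — v5 is true.
  5. (v12 \/ v6) — v6 is true.
  6. (v6 \/ v1) — v1 is true.
  7. (~v10 \/ ~v4 \/ ~v7) — ~v7 is true.
  8. (~v6 \/ v2 \/ ~v12) — v2 is true.
  9. (v3 \/ ~v6 \/ v10) — v10 is true.
  10. (~v11 \/ v12 \/ ~v3) — ~v3 is true.
  11. (~v4 \/ ~v2 \/ v5) — ~v4 is true.
  12. (v1 \/ ~v5 \/ ~v4) — v1 is true.
  13. (~v12 \/ ~v7 \/ v6) — ~v7 is true.
  14. (~v12 \/ ~v7 \/ ~v13) — ~v7 is true.
  15. (~v11 \/ v6) — ~v11 is true.
  16. (~v10 \/ ~v7 \/ ~v9) — ~v7 is true.
  17. (~v7 \/ ~v1) — ~v7 is true.
  18. (v8 \/ v9) — v9 is true.
  19. (v5 \/ v2) — v2 is true.
  20. (v9 \/ ~v3) — v9 is true.
  21. (v11 \/ ~v12) — ~v12 is true.
  22. (v8 \/ v6 \/ ~v13) — ~v13 is true.

v1=True, v2=True, v3=False, v4=False, v5=True, v6=True, v7=False, v8=False, v9=True, v10=True, v11=False, v12=False, v13=False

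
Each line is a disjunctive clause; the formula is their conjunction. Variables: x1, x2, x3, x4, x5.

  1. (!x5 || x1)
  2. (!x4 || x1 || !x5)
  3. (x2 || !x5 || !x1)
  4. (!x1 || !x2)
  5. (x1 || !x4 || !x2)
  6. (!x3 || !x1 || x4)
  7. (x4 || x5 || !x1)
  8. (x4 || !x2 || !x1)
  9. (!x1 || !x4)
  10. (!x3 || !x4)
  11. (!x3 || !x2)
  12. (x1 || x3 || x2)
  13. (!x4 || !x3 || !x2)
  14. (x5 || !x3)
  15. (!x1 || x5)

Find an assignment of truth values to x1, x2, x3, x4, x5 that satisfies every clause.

Set x1 = False and propagate.
  then x5 is forced to False.
  then x3 is forced to False.
  then x2 is forced to True.
  then x4 is forced to False.
Every clause has at least one true literal under this assignment.

x1=False  x2=True  x3=False  x4=False  x5=False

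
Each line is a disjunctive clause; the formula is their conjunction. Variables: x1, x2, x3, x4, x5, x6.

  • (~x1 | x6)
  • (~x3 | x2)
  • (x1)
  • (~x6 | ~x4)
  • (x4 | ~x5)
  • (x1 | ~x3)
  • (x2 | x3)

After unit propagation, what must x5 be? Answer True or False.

False

Unit clause (x1) sets x1 = True.
(x6 | ~x1): since x1 = True, the clause reduces to (x6). x6 = True.
From (~x4 | ~x6) and x6 = True: x4 = False.
In (~x5 | x4), x4 is now false; ~x5 must hold, so x5 = False.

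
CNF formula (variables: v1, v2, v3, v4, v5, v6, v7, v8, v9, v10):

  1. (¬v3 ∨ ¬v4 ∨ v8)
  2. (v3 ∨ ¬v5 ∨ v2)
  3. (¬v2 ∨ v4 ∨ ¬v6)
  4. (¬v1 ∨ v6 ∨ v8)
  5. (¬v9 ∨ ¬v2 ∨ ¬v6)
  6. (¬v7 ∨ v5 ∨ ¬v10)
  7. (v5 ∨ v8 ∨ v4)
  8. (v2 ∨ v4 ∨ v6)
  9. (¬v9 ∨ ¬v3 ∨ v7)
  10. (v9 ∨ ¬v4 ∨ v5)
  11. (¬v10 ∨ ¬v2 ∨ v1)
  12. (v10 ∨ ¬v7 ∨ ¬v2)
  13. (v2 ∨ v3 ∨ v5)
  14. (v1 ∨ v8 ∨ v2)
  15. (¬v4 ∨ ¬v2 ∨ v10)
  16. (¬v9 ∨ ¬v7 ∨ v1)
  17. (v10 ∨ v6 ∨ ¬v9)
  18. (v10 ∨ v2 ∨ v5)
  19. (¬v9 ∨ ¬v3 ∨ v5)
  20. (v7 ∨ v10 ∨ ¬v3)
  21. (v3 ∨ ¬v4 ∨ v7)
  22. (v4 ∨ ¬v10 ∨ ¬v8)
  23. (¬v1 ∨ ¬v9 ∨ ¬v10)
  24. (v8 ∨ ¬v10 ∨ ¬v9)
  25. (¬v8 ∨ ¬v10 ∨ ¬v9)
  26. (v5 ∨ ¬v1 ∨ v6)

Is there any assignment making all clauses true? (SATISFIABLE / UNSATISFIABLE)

Branch on v1: take v1 = False.
The remaining clauses are satisfied by v2 = True, v3 = False, v4 = False, v5 = False, v6 = False, v7 = False, v8 = True, v9 = False, v10 = False.
Every clause has at least one true literal under this assignment.
So v1=0  v2=1  v3=0  v4=0  v5=0  v6=0  v7=0  v8=1  v9=0  v10=0 is a satisfying assignment.

SATISFIABLE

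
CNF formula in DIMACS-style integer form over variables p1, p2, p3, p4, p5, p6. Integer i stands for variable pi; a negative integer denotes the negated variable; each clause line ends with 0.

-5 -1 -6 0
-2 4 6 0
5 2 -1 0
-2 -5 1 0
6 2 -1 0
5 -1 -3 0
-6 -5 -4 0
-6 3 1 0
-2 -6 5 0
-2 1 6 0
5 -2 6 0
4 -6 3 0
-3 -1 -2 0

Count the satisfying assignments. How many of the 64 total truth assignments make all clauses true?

Case analysis on p6 and p1:
  p6=T, p1=T: a clause becomes empty — 0.
  p6=T, p1=F: remaining (p2,p3,p4,p5) ∈ {(F,T,F,F); (F,T,F,T); (F,T,T,F)} — 3.
  p6=F, p1=T: remaining (p2,p3,p4,p5) ∈ {(T,F,T,T)} — 1.
  p6=F, p1=F: forces p2=F; p3, p4, p5 free → 2^3 = 8.
Total: 0 + 3 + 1 + 8 = 12.

12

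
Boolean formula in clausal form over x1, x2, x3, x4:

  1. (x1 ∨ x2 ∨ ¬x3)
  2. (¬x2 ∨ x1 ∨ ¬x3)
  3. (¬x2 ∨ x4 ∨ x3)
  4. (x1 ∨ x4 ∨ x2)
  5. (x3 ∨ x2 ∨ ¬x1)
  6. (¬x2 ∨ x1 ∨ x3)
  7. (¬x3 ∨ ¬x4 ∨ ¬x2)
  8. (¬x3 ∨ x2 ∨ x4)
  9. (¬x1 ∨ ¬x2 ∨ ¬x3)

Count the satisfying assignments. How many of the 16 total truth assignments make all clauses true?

Satisfying assignments:
  x1=F x2=F x3=F x4=T
  x1=T x2=F x3=T x4=T
  x1=T x2=T x3=F x4=T
That's 3 in total.

3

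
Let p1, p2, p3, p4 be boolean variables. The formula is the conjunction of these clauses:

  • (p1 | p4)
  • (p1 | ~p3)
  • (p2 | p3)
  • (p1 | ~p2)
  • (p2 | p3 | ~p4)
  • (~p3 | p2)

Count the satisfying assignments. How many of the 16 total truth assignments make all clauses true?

4

Satisfying assignments:
  p1=1 p2=1 p3=0 p4=0
  p1=1 p2=1 p3=0 p4=1
  p1=1 p2=1 p3=1 p4=0
  p1=1 p2=1 p3=1 p4=1
Count: 4.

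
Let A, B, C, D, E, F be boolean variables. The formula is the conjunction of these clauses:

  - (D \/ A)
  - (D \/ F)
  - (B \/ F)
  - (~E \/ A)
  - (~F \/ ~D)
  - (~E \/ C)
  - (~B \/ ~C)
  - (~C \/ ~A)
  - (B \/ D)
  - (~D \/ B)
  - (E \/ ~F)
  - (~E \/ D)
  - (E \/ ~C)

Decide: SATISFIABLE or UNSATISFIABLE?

Set A = True and propagate.
  then C is forced to False.
  then E is forced to False.
  then F is forced to False.
  then D is forced to True.
  then B is forced to True.
So A = 1, B = 1, C = 0, D = 1, E = 0, F = 0 is a satisfying assignment.

SATISFIABLE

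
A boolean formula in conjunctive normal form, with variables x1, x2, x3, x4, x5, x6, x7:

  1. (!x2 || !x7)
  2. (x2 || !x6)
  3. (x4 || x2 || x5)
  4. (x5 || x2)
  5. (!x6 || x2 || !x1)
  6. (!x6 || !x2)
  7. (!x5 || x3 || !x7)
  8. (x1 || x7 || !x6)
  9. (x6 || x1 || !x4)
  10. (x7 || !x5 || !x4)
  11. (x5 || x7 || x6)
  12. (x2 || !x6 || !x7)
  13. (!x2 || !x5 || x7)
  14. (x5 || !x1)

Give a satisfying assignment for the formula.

Pure literal: x3 appears only positively; assign x3 = True.
Branch on x1: take x1 = True.
  then x5 is forced to True.
Set x2 = False and propagate.
  then x6 is forced to False.
The remaining clauses are satisfied by x4 = False, x7 = False.

x1 = T, x2 = F, x3 = T, x4 = F, x5 = T, x6 = F, x7 = F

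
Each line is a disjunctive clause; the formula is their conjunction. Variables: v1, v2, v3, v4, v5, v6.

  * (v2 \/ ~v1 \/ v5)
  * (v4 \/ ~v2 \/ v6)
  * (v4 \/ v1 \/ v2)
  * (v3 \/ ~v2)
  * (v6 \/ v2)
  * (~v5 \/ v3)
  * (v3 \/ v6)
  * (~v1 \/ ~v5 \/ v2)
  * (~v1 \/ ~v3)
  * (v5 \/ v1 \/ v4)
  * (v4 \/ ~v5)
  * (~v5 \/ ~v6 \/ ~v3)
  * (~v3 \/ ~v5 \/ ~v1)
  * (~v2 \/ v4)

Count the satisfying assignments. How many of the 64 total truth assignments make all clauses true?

Satisfying assignments:
  v1=0 v2=0 v3=0 v4=1 v5=0 v6=1
  v1=0 v2=0 v3=1 v4=1 v5=0 v6=1
  v1=0 v2=1 v3=1 v4=1 v5=0 v6=0
  v1=0 v2=1 v3=1 v4=1 v5=0 v6=1
  v1=0 v2=1 v3=1 v4=1 v5=1 v6=0
That's 5 in total.

5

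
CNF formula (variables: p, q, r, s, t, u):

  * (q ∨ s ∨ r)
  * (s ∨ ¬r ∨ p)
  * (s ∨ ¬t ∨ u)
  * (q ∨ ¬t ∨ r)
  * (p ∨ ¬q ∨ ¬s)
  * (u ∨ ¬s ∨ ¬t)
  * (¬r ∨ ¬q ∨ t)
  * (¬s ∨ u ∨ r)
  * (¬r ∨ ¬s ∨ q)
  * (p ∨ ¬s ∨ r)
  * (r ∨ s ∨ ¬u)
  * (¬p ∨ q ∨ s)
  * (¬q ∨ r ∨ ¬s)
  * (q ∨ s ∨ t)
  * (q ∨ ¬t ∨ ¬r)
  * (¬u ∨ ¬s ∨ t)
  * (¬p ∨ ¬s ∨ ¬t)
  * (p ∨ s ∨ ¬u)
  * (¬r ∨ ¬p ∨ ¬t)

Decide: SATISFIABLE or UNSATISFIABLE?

SATISFIABLE

Branch on p: take p = False.
Set q = True and propagate.
  then s is forced to False.
  then r is forced to False.
  then u is forced to False.
  then t is forced to False.
So p = 0, q = 1, r = 0, s = 0, t = 0, u = 0 is a satisfying assignment.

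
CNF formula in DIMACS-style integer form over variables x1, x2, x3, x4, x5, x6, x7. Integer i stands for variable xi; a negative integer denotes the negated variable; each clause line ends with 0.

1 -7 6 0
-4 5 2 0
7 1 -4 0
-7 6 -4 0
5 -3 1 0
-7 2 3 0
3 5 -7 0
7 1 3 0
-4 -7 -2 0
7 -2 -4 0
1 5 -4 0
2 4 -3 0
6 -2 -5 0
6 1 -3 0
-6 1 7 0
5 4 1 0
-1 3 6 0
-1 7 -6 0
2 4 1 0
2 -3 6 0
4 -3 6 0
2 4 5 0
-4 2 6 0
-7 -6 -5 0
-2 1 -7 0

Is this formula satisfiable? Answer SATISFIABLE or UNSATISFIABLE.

SATISFIABLE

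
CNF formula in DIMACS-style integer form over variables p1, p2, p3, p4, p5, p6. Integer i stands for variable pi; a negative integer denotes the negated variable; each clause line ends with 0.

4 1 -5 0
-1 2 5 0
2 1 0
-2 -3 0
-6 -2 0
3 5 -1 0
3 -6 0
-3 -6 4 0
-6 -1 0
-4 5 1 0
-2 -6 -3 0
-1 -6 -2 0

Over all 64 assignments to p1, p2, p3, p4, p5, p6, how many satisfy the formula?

The models are:
  p1=0 p2=1 p3=0 p4=0 p5=0 p6=0
  p1=0 p2=1 p3=0 p4=1 p5=1 p6=0
  p1=1 p2=0 p3=0 p4=0 p5=1 p6=0
  p1=1 p2=0 p3=0 p4=1 p5=1 p6=0
  p1=1 p2=0 p3=1 p4=0 p5=1 p6=0
  p1=1 p2=0 p3=1 p4=1 p5=1 p6=0
  p1=1 p2=1 p3=0 p4=0 p5=1 p6=0
  p1=1 p2=1 p3=0 p4=1 p5=1 p6=0
Count: 8.

8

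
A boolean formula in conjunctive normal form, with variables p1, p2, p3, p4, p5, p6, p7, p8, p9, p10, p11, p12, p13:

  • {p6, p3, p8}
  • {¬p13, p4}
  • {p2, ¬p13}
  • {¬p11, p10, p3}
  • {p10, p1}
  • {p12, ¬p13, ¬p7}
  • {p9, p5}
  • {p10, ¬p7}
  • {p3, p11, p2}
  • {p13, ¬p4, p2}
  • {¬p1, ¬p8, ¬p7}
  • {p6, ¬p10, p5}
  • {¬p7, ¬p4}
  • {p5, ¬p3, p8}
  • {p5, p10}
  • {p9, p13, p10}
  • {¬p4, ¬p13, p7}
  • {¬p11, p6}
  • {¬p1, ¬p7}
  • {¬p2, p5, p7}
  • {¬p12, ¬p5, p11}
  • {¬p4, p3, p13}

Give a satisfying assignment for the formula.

p1=F, p2=F, p3=F, p4=F, p5=T, p6=T, p7=F, p8=T, p9=F, p10=T, p11=T, p12=F, p13=F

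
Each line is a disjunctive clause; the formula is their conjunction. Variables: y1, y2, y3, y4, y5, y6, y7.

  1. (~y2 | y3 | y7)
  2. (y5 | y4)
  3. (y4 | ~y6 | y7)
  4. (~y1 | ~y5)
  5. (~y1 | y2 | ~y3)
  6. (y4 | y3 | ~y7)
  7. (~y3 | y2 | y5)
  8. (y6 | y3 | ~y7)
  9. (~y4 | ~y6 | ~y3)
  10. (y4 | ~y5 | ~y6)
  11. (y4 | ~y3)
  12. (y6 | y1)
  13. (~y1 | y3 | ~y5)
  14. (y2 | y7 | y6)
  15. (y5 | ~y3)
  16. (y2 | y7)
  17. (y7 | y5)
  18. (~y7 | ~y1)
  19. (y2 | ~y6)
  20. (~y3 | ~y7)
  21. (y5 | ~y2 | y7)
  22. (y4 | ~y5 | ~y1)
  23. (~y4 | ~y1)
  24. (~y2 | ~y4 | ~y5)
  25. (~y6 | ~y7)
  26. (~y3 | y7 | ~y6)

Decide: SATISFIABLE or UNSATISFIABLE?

UNSATISFIABLE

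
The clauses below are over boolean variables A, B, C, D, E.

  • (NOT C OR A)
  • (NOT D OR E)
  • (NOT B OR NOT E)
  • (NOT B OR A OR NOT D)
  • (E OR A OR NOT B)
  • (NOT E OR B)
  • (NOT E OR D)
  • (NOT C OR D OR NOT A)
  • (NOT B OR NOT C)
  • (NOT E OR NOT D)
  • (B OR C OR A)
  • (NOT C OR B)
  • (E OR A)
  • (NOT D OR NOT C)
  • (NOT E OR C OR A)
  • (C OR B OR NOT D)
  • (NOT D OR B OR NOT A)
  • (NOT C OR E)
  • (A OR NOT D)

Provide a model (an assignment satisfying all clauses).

A = True, B = True, C = False, D = False, E = False

Try A = True.
Set B = True and propagate.
  then E is forced to False.
  then D is forced to False.
  then C is forced to False.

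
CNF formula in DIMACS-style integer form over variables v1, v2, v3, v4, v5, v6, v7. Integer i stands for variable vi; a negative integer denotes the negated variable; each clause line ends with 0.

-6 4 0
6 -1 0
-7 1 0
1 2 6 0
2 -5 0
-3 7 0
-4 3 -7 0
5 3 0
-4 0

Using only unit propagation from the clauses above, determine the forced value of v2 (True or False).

True

(NOT v4) is a unit clause: v4 = False.
From (v4 OR NOT v6) and v4 = False: v6 = False.
(v6 OR NOT v1): since v6 = False, the clause reduces to (NOT v1). v1 = False.
From (v1 OR NOT v7) and v1 = False: v7 = False.
(v1 OR v2 OR v6) with v1 = False, v6 = False leaves only v2, so v2 = True.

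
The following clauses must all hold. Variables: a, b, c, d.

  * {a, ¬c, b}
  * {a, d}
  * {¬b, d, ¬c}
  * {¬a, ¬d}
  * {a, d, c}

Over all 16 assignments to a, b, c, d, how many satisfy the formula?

The models are:
  a=0 b=0 c=0 d=1
  a=0 b=1 c=0 d=1
  a=0 b=1 c=1 d=1
  a=1 b=0 c=0 d=0
  a=1 b=0 c=1 d=0
  a=1 b=1 c=0 d=0
That's 6 in total.

6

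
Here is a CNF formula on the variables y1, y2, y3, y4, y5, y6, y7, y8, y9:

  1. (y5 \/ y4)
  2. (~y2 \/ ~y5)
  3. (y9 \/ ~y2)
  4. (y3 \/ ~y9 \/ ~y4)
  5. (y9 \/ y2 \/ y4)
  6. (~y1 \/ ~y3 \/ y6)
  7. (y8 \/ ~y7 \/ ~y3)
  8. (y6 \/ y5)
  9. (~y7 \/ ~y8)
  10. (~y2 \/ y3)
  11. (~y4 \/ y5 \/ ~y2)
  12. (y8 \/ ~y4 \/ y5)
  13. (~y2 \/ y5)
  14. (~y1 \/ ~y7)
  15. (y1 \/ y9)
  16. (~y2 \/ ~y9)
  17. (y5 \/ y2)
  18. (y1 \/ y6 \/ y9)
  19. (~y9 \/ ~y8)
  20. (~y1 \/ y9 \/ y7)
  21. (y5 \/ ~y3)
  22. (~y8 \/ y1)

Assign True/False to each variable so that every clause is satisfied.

y1 = T, y2 = F, y3 = T, y4 = F, y5 = T, y6 = T, y7 = F, y8 = F, y9 = T

Check each clause:
  1. (y4 \/ y5) — y5 is true.
  2. (~y5 \/ ~y2) — ~y2 is true.
  3. (~y2 \/ y9) — y9 is true.
  4. (~y9 \/ y3 \/ ~y4) — y3 is true.
  5. (y2 \/ y9 \/ y4) — y9 is true.
  6. (y6 \/ ~y1 \/ ~y3) — y6 is true.
  7. (~y3 \/ ~y7 \/ y8) — ~y7 is true.
  8. (y5 \/ y6) — y5 is true.
  9. (~y7 \/ ~y8) — ~y8 is true.
  10. (y3 \/ ~y2) — y3 is true.
  11. (y5 \/ ~y2 \/ ~y4) — ~y4 is true.
  12. (~y4 \/ y8 \/ y5) — ~y4 is true.
  13. (y5 \/ ~y2) — y5 is true.
  14. (~y7 \/ ~y1) — ~y7 is true.
  15. (y1 \/ y9) — y1 is true.
  16. (~y9 \/ ~y2) — ~y2 is true.
  17. (y5 \/ y2) — y5 is true.
  18. (y6 \/ y9 \/ y1) — y1 is true.
  19. (~y9 \/ ~y8) — ~y8 is true.
  20. (~y1 \/ y9 \/ y7) — y9 is true.
  21. (~y3 \/ y5) — y5 is true.
  22. (y1 \/ ~y8) — ~y8 is true.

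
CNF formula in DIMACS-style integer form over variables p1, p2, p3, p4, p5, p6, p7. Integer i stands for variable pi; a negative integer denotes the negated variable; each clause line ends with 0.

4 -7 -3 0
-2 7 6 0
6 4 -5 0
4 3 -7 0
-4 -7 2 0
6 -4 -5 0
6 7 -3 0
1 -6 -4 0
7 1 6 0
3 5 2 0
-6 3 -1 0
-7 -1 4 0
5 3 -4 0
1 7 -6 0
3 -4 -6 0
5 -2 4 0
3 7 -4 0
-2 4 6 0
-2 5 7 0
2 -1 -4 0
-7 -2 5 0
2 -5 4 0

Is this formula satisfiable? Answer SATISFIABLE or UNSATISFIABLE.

Set p1 = True and propagate.
Try p2 = True.
The remaining clauses are satisfied by p3 = True, p4 = True, p5 = True, p6 = True, p7 = False.
So p1 = 1, p2 = 1, p3 = 1, p4 = 1, p5 = 1, p6 = 1, p7 = 0 is a satisfying assignment.

SATISFIABLE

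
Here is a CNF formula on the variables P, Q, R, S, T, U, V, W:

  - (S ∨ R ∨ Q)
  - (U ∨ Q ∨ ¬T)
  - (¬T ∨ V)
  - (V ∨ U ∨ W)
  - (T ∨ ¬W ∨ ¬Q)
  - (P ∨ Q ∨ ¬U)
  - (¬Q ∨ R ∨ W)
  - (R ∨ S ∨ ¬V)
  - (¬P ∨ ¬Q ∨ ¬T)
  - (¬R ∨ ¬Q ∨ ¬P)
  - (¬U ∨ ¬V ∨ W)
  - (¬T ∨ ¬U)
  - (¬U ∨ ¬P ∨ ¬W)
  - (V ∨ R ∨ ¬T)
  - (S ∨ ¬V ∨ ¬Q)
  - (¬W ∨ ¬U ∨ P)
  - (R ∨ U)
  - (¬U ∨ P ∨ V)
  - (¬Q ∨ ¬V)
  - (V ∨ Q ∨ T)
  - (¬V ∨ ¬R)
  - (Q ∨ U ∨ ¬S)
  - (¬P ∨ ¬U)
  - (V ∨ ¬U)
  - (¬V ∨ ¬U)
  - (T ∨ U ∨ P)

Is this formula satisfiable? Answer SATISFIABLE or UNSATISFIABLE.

U = True:
  propagation gives T=False, P=False, Q=True, W=False; an empty clause results — contradiction.
U = False:
  propagation gives R=True, V=False, T=False, W=True; an empty clause results — contradiction.
Every branch closes, so no satisfying assignment exists.

UNSATISFIABLE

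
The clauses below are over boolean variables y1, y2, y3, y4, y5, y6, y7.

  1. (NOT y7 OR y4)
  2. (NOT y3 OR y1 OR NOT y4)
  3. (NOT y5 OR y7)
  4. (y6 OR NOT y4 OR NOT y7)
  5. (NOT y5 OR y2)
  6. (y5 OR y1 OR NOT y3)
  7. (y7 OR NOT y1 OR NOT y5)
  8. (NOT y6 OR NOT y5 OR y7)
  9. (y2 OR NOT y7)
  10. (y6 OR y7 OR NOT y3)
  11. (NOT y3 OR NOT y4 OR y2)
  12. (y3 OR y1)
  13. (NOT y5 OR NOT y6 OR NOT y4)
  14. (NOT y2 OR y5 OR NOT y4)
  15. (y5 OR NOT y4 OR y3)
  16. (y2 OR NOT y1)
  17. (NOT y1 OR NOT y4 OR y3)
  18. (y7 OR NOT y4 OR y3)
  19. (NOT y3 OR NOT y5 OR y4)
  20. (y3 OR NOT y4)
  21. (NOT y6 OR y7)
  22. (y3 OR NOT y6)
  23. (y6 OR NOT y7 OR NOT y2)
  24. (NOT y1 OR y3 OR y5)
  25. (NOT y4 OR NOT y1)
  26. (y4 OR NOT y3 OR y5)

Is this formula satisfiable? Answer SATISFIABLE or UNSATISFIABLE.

UNSATISFIABLE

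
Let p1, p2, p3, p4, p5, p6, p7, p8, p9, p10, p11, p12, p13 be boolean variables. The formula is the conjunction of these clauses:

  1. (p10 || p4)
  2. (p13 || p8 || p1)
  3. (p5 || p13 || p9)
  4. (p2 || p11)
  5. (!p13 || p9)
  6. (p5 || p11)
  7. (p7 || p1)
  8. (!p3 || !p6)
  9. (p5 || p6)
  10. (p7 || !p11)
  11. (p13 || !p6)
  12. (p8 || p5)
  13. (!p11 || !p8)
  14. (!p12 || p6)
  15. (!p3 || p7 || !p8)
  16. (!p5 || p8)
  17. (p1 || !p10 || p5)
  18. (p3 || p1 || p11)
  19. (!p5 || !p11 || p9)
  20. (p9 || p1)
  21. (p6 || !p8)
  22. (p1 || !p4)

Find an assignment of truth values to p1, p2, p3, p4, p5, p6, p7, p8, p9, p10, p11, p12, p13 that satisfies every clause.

p1=True, p2=True, p3=False, p4=False, p5=True, p6=True, p7=True, p8=True, p9=True, p10=True, p11=False, p12=True, p13=True

Pure literal: p1 appears only positively; assign p1 = True.
p2 occurs only positively in the remaining clauses — set p2 = True.
Set p3 = False and propagate.
The remaining clauses are satisfied by p4 = False, p5 = True, p6 = True, p7 = True, p8 = True, p9 = True, p10 = True, p11 = False, p12 = True, p13 = True.
Check each clause:
  1. (p4 || p10) — p10 is true.
  2. (p8 || p13 || p1) — p8 is true.
  3. (p5 || p13 || p9) — p9 is true.
  4. (p11 || p2) — p2 is true.
  5. (p9 || !p13) — p9 is true.
  6. (p11 || p5) — p5 is true.
  7. (p7 || p1) — p1 is true.
  8. (!p3 || !p6) — !p3 is true.
  9. (p6 || p5) — p5 is true.
  10. (p7 || !p11) — !p11 is true.
  11. (p13 || !p6) — p13 is true.
  12. (p5 || p8) — p8 is true.
  13. (!p11 || !p8) — !p11 is true.
  14. (!p12 || p6) — p6 is true.
  15. (p7 || !p8 || !p3) — !p3 is true.
  16. (!p5 || p8) — p8 is true.
  17. (p1 || !p10 || p5) — p1 is true.
  18. (p1 || p3 || p11) — p1 is true.
  19. (!p11 || !p5 || p9) — p9 is true.
  20. (p1 || p9) — p1 is true.
  21. (p6 || !p8) — p6 is true.
  22. (!p4 || p1) — p1 is true.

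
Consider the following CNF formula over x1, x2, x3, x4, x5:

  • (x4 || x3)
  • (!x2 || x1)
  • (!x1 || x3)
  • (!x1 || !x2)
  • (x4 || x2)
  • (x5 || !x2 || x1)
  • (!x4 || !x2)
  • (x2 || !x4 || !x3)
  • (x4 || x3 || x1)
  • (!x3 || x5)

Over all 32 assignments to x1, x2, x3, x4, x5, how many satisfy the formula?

Satisfying assignments:
  x1=0 x2=0 x3=0 x4=1 x5=0
  x1=0 x2=0 x3=0 x4=1 x5=1
Count: 2.

2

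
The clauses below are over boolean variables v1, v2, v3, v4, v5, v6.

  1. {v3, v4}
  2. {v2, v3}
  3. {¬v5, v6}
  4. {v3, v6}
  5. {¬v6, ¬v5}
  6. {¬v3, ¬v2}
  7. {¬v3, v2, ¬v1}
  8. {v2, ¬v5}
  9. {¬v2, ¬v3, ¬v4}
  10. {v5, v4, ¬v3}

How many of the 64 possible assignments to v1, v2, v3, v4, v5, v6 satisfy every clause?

Satisfying assignments:
  v1=0 v2=0 v3=1 v4=1 v5=0 v6=0
  v1=0 v2=0 v3=1 v4=1 v5=0 v6=1
  v1=0 v2=1 v3=0 v4=1 v5=0 v6=1
  v1=1 v2=1 v3=0 v4=1 v5=0 v6=1
That's 4 in total.

4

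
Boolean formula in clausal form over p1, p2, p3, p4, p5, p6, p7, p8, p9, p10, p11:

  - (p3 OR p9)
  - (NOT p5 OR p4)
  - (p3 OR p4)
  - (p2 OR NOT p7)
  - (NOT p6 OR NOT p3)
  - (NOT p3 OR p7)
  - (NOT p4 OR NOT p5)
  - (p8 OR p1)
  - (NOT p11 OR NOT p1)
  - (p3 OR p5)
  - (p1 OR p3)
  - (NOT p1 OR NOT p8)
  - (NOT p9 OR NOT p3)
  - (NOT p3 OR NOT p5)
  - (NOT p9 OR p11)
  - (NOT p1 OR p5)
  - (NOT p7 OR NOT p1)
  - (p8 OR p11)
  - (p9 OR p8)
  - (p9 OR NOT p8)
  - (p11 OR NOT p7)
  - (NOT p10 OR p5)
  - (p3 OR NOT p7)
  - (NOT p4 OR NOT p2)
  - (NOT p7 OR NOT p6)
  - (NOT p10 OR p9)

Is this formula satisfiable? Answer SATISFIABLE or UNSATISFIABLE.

p3 = True:
  propagation gives p6=False, p7=True, p2=True, p9=False; an empty clause results — contradiction.
p3 = False:
  propagation gives p9=True, p4=True, p5=False; an empty clause results — contradiction.
Every branch closes, so no satisfying assignment exists.

UNSATISFIABLE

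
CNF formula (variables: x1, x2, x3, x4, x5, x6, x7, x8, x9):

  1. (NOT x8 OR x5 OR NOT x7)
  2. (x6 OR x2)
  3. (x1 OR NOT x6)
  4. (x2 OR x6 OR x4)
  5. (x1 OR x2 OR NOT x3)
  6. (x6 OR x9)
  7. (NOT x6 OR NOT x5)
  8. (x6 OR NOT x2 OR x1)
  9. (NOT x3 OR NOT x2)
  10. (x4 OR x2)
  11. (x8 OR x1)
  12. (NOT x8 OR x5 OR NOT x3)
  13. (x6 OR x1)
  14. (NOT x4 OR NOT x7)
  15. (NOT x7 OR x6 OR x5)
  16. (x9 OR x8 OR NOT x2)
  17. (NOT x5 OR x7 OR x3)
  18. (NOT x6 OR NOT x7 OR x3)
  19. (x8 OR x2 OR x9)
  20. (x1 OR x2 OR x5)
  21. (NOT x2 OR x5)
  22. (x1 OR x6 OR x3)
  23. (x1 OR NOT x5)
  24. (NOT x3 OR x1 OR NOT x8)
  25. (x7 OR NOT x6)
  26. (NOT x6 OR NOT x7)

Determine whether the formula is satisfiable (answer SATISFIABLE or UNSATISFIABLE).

x1 occurs only positively in the remaining clauses — set x1 = True.
Pure literal: x9 appears only positively; assign x9 = True.
Set x2 = True and propagate.
  then x3 is forced to False.
  then x5 is forced to True.
  then x6 is forced to False.
  then x7 is forced to True.
  then x4 is forced to False.
x8 is now unconstrained; take x8 = False.
Every clause has at least one true literal under this assignment.
So x1=T, x2=T, x3=F, x4=F, x5=T, x6=F, x7=T, x8=F, x9=T is a satisfying assignment.

SATISFIABLE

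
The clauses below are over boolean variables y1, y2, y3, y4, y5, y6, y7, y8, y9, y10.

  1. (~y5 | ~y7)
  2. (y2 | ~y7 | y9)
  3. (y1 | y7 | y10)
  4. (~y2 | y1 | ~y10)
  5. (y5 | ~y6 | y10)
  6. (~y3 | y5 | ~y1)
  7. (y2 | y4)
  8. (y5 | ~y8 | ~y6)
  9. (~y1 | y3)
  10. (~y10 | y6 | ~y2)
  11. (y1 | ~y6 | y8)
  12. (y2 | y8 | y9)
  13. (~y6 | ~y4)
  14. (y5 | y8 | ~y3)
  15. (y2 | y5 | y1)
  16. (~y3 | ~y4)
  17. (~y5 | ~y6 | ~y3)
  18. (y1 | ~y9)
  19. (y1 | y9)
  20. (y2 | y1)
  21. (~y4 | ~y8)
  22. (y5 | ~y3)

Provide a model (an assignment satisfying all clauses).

y1=True, y2=True, y3=True, y4=False, y5=True, y6=False, y7=False, y8=False, y9=False, y10=False

Check each clause:
  1. (~y5 | ~y7) — ~y7 is true.
  2. (~y7 | y9 | y2) — ~y7 is true.
  3. (y7 | y10 | y1) — y1 is true.
  4. (~y2 | ~y10 | y1) — y1 is true.
  5. (y10 | y5 | ~y6) — ~y6 is true.
  6. (~y3 | y5 | ~y1) — y5 is true.
  7. (y4 | y2) — y2 is true.
  8. (~y8 | y5 | ~y6) — ~y8 is true.
  9. (~y1 | y3) — y3 is true.
  10. (~y10 | y6 | ~y2) — ~y10 is true.
  11. (y8 | ~y6 | y1) — y1 is true.
  12. (y2 | y9 | y8) — y2 is true.
  13. (~y4 | ~y6) — ~y6 is true.
  14. (~y3 | y8 | y5) — y5 is true.
  15. (y5 | y1 | y2) — y1 is true.
  16. (~y4 | ~y3) — ~y4 is true.
  17. (~y3 | ~y5 | ~y6) — ~y6 is true.
  18. (~y9 | y1) — y1 is true.
  19. (y9 | y1) — y1 is true.
  20. (y2 | y1) — y1 is true.
  21. (~y8 | ~y4) — ~y8 is true.
  22. (y5 | ~y3) — y5 is true.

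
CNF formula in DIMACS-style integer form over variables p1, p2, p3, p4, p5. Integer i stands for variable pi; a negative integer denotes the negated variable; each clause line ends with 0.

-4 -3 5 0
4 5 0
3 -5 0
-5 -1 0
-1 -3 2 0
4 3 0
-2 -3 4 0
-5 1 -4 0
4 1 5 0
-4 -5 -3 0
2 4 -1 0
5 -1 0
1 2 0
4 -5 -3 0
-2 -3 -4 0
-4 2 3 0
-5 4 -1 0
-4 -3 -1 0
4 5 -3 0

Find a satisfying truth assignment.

p1=F, p2=T, p3=F, p4=T, p5=F

Check each clause:
  1. (¬p3 ∨ p5 ∨ ¬p4) — ¬p3 is true.
  2. (p5 ∨ p4) — p4 is true.
  3. (p3 ∨ ¬p5) — ¬p5 is true.
  4. (¬p1 ∨ ¬p5) — ¬p5 is true.
  5. (p2 ∨ ¬p3 ∨ ¬p1) — p2 is true.
  6. (p4 ∨ p3) — p4 is true.
  7. (p4 ∨ ¬p3 ∨ ¬p2) — p4 is true.
  8. (¬p5 ∨ ¬p4 ∨ p1) — ¬p5 is true.
  9. (p4 ∨ p1 ∨ p5) — p4 is true.
  10. (¬p4 ∨ ¬p3 ∨ ¬p5) — ¬p5 is true.
  11. (p2 ∨ p4 ∨ ¬p1) — p2 is true.
  12. (p5 ∨ ¬p1) — ¬p1 is true.
  13. (p1 ∨ p2) — p2 is true.
  14. (¬p5 ∨ ¬p3 ∨ p4) — ¬p5 is true.
  15. (¬p2 ∨ ¬p3 ∨ ¬p4) — ¬p3 is true.
  16. (p2 ∨ p3 ∨ ¬p4) — p2 is true.
  17. (¬p5 ∨ ¬p1 ∨ p4) — ¬p5 is true.
  18. (¬p1 ∨ ¬p3 ∨ ¬p4) — ¬p3 is true.
  19. (¬p3 ∨ p5 ∨ p4) — p4 is true.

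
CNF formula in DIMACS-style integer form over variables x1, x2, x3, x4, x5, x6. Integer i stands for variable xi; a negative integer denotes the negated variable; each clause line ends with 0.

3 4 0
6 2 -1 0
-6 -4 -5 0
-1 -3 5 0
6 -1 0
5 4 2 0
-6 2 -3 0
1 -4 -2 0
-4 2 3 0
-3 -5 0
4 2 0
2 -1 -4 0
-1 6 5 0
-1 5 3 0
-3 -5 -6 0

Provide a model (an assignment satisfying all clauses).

x1 = F  x2 = T  x3 = T  x4 = F  x5 = F  x6 = T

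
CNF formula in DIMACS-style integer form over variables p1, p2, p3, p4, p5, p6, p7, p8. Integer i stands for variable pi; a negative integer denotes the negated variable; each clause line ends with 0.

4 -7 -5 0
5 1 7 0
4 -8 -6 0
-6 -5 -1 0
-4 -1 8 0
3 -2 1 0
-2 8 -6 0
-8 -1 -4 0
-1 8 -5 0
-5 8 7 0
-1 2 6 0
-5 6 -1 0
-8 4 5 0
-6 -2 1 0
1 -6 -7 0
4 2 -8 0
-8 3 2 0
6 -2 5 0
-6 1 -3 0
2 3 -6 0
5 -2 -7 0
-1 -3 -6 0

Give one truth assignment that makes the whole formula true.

Set p1 = False and propagate.
Branch on p2: take p2 = False.
For the remaining variables, p3 = False, p4 = True, p5 = False, p6 = False, p7 = True, p8 = False works.

p1=False, p2=False, p3=False, p4=True, p5=False, p6=False, p7=True, p8=False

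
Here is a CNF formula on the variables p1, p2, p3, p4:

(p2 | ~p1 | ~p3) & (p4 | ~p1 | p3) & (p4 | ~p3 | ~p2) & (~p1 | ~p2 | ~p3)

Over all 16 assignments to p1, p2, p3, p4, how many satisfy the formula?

9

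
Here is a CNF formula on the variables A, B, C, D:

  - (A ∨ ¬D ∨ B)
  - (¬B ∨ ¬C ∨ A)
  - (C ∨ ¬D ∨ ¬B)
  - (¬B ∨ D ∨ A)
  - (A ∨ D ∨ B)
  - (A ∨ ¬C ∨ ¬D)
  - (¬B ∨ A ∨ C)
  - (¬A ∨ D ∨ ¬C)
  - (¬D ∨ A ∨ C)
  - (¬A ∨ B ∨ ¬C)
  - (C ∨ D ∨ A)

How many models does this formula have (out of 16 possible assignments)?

Satisfying assignments:
  A=1 B=0 C=0 D=0
  A=1 B=0 C=0 D=1
  A=1 B=1 C=0 D=0
  A=1 B=1 C=1 D=1
That's 4 in total.

4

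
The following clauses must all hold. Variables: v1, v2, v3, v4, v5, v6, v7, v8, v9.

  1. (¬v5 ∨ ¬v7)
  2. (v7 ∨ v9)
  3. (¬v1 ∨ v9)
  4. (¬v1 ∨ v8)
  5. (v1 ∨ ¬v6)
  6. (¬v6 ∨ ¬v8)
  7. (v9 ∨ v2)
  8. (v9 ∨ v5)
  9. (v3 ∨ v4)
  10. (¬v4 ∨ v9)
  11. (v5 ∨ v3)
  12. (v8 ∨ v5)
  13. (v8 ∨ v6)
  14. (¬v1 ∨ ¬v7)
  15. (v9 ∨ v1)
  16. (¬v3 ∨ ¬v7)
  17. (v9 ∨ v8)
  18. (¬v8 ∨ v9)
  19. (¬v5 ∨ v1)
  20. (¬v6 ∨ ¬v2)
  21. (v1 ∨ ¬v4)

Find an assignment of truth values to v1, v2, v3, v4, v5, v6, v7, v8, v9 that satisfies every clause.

Pure literal: v9 appears only positively; assign v9 = True.
Try v1 = True.
  then v8 is forced to True.
  then v6 is forced to False.
  then v7 is forced to False.
For the remaining variables, v2 = True, v3 = True, v4 = False, v5 = False works.

v1=True  v2=True  v3=True  v4=False  v5=False  v6=False  v7=False  v8=True  v9=True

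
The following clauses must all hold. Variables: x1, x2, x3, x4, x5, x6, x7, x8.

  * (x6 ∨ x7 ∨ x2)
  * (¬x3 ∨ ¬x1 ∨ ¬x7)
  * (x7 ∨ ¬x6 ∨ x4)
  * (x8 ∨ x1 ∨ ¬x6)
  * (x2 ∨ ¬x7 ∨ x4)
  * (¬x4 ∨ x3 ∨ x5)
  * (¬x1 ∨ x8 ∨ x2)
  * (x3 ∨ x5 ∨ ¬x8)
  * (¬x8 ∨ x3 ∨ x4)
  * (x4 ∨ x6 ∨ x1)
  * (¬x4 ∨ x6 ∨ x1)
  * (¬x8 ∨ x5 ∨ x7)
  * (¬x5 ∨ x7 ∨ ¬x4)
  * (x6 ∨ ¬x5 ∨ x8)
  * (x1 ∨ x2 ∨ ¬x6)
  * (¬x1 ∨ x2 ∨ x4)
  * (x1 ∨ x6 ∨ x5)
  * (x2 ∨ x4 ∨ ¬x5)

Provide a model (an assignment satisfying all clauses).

x1=False, x2=True, x3=True, x4=True, x5=False, x6=True, x7=True, x8=True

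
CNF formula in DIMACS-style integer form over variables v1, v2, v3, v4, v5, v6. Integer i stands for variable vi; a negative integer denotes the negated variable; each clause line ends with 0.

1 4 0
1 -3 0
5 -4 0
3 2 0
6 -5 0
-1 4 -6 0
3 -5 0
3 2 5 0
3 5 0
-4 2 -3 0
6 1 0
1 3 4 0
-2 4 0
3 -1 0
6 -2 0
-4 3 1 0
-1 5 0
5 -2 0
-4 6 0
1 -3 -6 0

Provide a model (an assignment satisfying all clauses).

v1=True, v2=True, v3=True, v4=True, v5=True, v6=True

Branch on v1: take v1 = True.
  then v3 is forced to True.
  then v5 is forced to True.
  then v6 is forced to True.
  then v4 is forced to True.
  then v2 is forced to True.
Every clause has at least one true literal under this assignment.
Check each clause:
  1. {v4, v1} — v1 is true.
  2. {v1, ¬v3} — v1 is true.
  3. {¬v4, v5} — v5 is true.
  4. {v3, v2} — v2 is true.
  5. {¬v5, v6} — v6 is true.
  6. {v4, ¬v1, ¬v6} — v4 is true.
  7. {¬v5, v3} — v3 is true.
  8. {v2, v5, v3} — v2 is true.
  9. {v5, v3} — v3 is true.
  10. {¬v4, v2, ¬v3} — v2 is true.
  11. {v6, v1} — v1 is true.
  12. {v3, v4, v1} — v1 is true.
  13. {v4, ¬v2} — v4 is true.
  14. {¬v1, v3} — v3 is true.
  15. {v6, ¬v2} — v6 is true.
  16. {v1, v3, ¬v4} — v1 is true.
  17. {¬v1, v5} — v5 is true.
  18. {¬v2, v5} — v5 is true.
  19. {¬v4, v6} — v6 is true.
  20. {v1, ¬v3, ¬v6} — v1 is true.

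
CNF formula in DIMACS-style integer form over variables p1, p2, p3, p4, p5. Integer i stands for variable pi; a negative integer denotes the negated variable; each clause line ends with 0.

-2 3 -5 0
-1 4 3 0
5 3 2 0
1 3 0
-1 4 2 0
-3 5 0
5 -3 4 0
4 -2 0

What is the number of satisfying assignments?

The models are:
  p1=F p2=F p3=T p4=F p5=T
  p1=F p2=F p3=T p4=T p5=T
  p1=F p2=T p3=T p4=T p5=T
  p1=T p2=F p3=F p4=T p5=T
  p1=T p2=F p3=T p4=T p5=T
  p1=T p2=T p3=F p4=T p5=F
  p1=T p2=T p3=T p4=T p5=T
Count: 7.

7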